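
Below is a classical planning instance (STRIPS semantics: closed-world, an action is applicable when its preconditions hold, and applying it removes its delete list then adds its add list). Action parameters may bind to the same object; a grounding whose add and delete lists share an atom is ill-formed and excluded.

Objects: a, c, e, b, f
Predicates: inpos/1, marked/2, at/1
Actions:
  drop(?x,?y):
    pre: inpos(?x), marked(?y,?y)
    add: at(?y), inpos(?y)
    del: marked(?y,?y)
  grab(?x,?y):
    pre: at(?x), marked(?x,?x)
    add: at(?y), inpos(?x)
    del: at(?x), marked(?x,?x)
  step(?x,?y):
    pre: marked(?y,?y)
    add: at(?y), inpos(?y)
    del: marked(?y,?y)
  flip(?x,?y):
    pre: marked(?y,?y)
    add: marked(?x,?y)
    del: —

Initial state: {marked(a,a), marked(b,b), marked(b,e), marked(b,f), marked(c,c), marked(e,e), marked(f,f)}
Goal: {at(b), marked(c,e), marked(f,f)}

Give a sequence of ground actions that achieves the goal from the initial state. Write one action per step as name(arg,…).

1. step(a,b)  →  {at(b), inpos(b), marked(a,a), marked(b,e), marked(b,f), marked(c,c), marked(e,e), marked(f,f)}
2. flip(c,e)  →  {at(b), inpos(b), marked(a,a), marked(b,e), marked(b,f), marked(c,c), marked(c,e), marked(e,e), marked(f,f)}

step(a,b); flip(c,e)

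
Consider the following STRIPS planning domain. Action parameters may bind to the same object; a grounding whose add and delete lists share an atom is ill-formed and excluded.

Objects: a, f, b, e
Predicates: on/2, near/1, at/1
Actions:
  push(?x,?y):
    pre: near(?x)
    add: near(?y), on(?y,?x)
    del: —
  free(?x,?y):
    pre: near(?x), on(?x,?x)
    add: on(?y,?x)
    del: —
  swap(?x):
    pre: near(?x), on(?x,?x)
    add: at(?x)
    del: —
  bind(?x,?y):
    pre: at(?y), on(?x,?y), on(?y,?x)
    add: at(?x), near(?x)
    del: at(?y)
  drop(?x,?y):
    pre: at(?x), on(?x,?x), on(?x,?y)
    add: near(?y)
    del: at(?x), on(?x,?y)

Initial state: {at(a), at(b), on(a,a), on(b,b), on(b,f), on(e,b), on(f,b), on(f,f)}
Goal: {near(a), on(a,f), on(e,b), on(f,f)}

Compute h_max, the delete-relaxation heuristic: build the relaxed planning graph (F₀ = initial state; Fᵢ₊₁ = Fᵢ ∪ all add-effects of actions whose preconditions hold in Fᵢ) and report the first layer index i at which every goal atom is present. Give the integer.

F0 = init (8 atoms)
F1 = F0 ∪ {at(f), near(a), near(b), near(f)}  (12 atoms)
F2 = F1 ∪ {near(e), on(a,b), on(a,f), on(b,a), on(e,a), on(e,f), on(f,a)}  (19 atoms)
goal ⊆ F2  ⇒  h_max = 2

2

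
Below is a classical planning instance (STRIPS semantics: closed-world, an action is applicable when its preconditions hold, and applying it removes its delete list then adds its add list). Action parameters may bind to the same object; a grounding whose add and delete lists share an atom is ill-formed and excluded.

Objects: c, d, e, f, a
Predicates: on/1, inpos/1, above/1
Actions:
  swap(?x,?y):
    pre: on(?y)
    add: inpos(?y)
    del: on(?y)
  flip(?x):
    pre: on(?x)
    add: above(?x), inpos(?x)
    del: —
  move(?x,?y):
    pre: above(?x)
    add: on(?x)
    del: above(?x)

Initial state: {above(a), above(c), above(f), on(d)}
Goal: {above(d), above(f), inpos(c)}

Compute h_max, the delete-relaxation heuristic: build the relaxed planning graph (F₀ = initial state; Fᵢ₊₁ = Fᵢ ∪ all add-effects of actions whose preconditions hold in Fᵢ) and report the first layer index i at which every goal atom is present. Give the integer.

F0 = init (4 atoms)
F1 = F0 ∪ {above(d), inpos(d), on(a), on(c), on(f)}  (9 atoms)
F2 = F1 ∪ {inpos(a), inpos(c), inpos(f)}  (12 atoms)
goal ⊆ F2  ⇒  h_max = 2

2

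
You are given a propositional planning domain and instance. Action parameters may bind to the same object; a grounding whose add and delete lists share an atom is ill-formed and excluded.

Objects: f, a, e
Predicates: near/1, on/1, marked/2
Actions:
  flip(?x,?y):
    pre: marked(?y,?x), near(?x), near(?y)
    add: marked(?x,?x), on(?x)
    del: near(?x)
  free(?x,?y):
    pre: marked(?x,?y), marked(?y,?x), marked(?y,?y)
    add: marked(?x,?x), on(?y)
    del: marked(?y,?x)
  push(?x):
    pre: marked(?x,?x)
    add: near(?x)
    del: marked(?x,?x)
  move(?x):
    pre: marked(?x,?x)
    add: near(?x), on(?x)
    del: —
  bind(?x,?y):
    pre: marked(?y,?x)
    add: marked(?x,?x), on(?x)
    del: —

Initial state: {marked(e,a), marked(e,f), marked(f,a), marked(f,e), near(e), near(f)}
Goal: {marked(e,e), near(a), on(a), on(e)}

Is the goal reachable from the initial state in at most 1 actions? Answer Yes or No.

No

1. flip(e,f)  →  {marked(e,a), marked(e,e), marked(e,f), marked(f,a), marked(f,e), near(f), on(e)}
2. bind(a,f)  →  {marked(a,a), marked(e,a), marked(e,e), marked(e,f), marked(f,a), marked(f,e), near(f), on(a), on(e)}
3. push(a)  →  {marked(e,a), marked(e,e), marked(e,f), marked(f,a), marked(f,e), near(a), near(f), on(a), on(e)}
optimal plan length = 3; 3 > 1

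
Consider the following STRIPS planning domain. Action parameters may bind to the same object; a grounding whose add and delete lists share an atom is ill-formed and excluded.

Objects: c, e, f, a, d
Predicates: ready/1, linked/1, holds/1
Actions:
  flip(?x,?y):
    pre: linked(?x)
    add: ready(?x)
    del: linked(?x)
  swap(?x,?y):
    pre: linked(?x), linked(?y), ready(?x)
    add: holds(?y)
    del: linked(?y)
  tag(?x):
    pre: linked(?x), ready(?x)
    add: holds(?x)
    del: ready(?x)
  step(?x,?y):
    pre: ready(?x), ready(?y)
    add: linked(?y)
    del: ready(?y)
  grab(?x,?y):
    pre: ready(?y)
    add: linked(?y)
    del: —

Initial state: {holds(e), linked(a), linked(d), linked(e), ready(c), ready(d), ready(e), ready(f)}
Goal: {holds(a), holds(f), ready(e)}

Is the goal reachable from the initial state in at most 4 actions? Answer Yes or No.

1. swap(e,a)  →  {holds(a), holds(e), linked(d), linked(e), ready(c), ready(d), ready(e), ready(f)}
2. step(c,f)  →  {holds(a), holds(e), linked(d), linked(e), linked(f), ready(c), ready(d), ready(e)}
3. swap(e,f)  →  {holds(a), holds(e), holds(f), linked(d), linked(e), ready(c), ready(d), ready(e)}
optimal plan length = 3; 3 ≤ 4

Yes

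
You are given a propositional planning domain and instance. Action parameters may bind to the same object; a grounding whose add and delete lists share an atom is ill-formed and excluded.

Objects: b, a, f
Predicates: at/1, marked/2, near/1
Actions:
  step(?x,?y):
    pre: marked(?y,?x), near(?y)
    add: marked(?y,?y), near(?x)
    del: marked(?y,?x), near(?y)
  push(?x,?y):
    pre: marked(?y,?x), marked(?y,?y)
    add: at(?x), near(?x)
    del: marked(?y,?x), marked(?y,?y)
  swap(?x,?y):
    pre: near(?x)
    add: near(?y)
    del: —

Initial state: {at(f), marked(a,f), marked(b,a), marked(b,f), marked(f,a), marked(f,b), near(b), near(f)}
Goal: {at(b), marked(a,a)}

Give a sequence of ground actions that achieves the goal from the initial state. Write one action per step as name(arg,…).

1. step(a,b)  →  {at(f), marked(a,f), marked(b,b), marked(b,f), marked(f,a), marked(f,b), near(a), near(f)}
2. step(f,a)  →  {at(f), marked(a,a), marked(b,b), marked(b,f), marked(f,a), marked(f,b), near(f)}
3. push(b,b)  →  {at(b), at(f), marked(a,a), marked(b,f), marked(f,a), marked(f,b), near(b), near(f)}

step(a,b); step(f,a); push(b,b)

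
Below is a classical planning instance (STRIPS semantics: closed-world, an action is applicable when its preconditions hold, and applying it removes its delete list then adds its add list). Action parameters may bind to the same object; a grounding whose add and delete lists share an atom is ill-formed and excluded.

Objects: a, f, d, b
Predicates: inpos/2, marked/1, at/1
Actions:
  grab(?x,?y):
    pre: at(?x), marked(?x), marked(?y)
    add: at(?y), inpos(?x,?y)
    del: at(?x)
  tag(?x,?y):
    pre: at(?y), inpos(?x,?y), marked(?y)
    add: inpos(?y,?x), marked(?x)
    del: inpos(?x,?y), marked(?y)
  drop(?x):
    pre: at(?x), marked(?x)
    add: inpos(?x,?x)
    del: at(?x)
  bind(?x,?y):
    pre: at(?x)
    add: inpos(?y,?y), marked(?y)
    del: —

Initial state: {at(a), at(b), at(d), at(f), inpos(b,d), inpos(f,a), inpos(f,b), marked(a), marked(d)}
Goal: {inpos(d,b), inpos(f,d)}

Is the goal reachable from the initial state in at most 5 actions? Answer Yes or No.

Yes

1. tag(f,a)  →  {at(a), at(b), at(d), at(f), inpos(a,f), inpos(b,d), inpos(f,b), marked(d), marked(f)}
2. grab(f,d)  →  {at(a), at(b), at(d), inpos(a,f), inpos(b,d), inpos(f,b), inpos(f,d), marked(d), marked(f)}
3. tag(b,d)  →  {at(a), at(b), at(d), inpos(a,f), inpos(d,b), inpos(f,b), inpos(f,d), marked(b), marked(f)}
optimal plan length = 3; 3 ≤ 5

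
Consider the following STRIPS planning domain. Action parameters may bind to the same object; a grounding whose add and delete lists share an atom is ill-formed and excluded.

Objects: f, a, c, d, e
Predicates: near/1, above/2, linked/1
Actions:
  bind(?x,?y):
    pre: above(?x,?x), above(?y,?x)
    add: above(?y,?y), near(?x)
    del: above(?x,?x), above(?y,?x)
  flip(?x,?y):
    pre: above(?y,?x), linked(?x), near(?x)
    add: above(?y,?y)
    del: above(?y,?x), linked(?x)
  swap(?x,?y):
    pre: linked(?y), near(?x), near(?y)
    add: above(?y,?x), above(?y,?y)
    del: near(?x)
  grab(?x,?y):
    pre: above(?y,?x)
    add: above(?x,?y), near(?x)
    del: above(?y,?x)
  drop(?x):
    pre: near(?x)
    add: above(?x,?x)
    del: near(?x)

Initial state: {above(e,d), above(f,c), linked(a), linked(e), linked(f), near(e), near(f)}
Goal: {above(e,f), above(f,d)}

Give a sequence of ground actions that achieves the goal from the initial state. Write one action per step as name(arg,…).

grab(d,e); swap(d,f); swap(f,e)

1. grab(d,e)  →  {above(d,e), above(f,c), linked(a), linked(e), linked(f), near(d), near(e), near(f)}
2. swap(d,f)  →  {above(d,e), above(f,c), above(f,d), above(f,f), linked(a), linked(e), linked(f), near(e), near(f)}
3. swap(f,e)  →  {above(d,e), above(e,e), above(e,f), above(f,c), above(f,d), above(f,f), linked(a), linked(e), linked(f), near(e)}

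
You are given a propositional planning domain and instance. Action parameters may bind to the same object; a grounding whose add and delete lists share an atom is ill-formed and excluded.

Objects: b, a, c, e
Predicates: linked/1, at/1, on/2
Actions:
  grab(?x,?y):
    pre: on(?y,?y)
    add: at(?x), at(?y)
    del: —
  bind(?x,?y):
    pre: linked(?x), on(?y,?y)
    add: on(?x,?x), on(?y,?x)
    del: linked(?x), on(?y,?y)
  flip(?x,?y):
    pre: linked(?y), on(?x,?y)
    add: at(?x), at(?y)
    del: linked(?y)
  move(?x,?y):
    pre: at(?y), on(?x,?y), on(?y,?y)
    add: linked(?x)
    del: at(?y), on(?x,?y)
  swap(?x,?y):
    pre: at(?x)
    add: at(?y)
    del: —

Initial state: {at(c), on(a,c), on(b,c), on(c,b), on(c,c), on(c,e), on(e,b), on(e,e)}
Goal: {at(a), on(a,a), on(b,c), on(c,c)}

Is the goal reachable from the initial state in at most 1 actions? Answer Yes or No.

1. grab(a,c)  →  {at(a), at(c), on(a,c), on(b,c), on(c,b), on(c,c), on(c,e), on(e,b), on(e,e)}
2. move(a,c)  →  {at(a), linked(a), on(b,c), on(c,b), on(c,c), on(c,e), on(e,b), on(e,e)}
3. bind(a,e)  →  {at(a), on(a,a), on(b,c), on(c,b), on(c,c), on(c,e), on(e,a), on(e,b)}
optimal plan length = 3; 3 > 1

No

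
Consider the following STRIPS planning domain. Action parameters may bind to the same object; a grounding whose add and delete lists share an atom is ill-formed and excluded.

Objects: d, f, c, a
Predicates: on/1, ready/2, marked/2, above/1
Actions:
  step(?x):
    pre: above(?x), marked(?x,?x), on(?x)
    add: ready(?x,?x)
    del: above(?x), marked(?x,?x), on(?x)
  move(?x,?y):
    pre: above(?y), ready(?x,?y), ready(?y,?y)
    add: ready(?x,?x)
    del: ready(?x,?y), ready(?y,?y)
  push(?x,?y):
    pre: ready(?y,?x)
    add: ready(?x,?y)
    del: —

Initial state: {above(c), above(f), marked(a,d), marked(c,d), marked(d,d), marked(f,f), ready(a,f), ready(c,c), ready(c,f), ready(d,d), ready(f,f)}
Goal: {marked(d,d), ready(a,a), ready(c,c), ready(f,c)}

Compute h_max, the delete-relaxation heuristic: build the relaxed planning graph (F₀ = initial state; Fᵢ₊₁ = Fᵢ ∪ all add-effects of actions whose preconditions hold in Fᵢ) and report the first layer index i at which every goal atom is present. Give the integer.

F0 = init (11 atoms)
F1 = F0 ∪ {ready(a,a), ready(f,a), ready(f,c)}  (14 atoms)
goal ⊆ F1  ⇒  h_max = 1

1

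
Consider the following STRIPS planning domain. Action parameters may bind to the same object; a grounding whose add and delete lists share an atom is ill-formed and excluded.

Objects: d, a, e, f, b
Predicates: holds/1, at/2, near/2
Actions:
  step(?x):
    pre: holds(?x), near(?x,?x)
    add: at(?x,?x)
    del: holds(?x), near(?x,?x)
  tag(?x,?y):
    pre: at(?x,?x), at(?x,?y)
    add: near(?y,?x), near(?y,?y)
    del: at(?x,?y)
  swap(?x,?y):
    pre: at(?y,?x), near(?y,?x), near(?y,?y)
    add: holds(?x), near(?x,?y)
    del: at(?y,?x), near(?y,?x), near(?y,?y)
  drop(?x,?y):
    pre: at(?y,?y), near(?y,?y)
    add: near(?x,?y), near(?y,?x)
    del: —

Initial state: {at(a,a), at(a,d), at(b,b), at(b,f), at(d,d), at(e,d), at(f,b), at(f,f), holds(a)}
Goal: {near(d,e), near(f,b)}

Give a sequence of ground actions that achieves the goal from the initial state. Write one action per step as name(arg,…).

tag(a,d); tag(b,f); drop(e,d)

1. tag(a,d)  →  {at(a,a), at(b,b), at(b,f), at(d,d), at(e,d), at(f,b), at(f,f), holds(a), near(d,a), near(d,d)}
2. tag(b,f)  →  {at(a,a), at(b,b), at(d,d), at(e,d), at(f,b), at(f,f), holds(a), near(d,a), near(d,d), near(f,b), near(f,f)}
3. drop(e,d)  →  {at(a,a), at(b,b), at(d,d), at(e,d), at(f,b), at(f,f), holds(a), near(d,a), near(d,d), near(d,e), near(e,d), near(f,b), near(f,f)}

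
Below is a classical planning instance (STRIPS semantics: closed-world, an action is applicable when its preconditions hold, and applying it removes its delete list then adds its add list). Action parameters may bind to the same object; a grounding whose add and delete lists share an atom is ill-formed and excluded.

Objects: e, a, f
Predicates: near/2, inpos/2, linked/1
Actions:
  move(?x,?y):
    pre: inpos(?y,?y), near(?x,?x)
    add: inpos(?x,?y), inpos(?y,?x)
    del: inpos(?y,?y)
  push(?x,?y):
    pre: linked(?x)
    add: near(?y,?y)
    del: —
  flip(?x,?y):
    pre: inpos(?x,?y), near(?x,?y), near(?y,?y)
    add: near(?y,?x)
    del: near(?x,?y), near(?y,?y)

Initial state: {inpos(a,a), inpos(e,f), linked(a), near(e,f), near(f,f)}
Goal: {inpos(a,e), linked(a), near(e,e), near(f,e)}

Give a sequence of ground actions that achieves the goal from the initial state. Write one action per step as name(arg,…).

1. push(a,e)  →  {inpos(a,a), inpos(e,f), linked(a), near(e,e), near(e,f), near(f,f)}
2. move(e,a)  →  {inpos(a,e), inpos(e,a), inpos(e,f), linked(a), near(e,e), near(e,f), near(f,f)}
3. flip(e,f)  →  {inpos(a,e), inpos(e,a), inpos(e,f), linked(a), near(e,e), near(f,e)}

push(a,e); move(e,a); flip(e,f)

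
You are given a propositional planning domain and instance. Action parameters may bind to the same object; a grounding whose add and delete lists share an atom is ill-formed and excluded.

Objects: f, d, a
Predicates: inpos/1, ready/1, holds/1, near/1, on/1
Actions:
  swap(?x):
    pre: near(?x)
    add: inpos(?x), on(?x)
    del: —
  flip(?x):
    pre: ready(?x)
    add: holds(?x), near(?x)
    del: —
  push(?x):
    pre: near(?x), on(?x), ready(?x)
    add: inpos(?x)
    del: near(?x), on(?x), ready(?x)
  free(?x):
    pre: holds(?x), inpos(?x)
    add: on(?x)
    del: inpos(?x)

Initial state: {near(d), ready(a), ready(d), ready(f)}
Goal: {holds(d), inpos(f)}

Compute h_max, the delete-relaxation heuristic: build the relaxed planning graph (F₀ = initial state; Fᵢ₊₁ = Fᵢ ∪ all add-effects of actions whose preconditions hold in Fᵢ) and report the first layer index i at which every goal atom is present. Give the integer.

2

F0 = init (4 atoms)
F1 = F0 ∪ {holds(a), holds(d), holds(f), inpos(d), near(a), near(f), on(d)}  (11 atoms)
F2 = F1 ∪ {inpos(a), inpos(f), on(a), on(f)}  (15 atoms)
goal ⊆ F2  ⇒  h_max = 2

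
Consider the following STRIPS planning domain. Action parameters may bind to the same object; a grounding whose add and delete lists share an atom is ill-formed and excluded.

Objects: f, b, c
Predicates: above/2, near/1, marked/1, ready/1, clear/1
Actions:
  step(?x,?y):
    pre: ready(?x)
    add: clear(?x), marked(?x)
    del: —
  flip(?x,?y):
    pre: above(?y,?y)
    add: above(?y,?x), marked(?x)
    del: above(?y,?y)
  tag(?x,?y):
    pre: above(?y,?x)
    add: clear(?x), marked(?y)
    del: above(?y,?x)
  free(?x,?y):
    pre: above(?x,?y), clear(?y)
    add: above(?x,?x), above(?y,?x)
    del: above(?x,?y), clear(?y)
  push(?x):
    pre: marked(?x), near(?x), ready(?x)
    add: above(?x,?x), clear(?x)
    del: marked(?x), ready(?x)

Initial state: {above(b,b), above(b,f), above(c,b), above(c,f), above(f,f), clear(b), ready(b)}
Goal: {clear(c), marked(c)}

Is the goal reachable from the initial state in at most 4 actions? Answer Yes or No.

Yes

1. flip(c,f)  →  {above(b,b), above(b,f), above(c,b), above(c,f), above(f,c), clear(b), marked(c), ready(b)}
2. tag(c,f)  →  {above(b,b), above(b,f), above(c,b), above(c,f), clear(b), clear(c), marked(c), marked(f), ready(b)}
optimal plan length = 2; 2 ≤ 4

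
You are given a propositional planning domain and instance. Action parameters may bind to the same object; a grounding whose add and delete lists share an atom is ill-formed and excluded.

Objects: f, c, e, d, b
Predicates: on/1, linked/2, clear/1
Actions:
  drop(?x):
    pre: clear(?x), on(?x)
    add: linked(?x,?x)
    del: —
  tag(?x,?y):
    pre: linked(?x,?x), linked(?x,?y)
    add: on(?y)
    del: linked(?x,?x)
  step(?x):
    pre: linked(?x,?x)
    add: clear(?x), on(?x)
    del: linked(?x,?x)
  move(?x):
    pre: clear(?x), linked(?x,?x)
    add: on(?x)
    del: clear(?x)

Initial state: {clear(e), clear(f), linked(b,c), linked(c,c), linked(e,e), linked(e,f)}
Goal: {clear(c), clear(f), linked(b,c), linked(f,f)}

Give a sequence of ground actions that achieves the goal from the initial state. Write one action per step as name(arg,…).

1. tag(e,f)  →  {clear(e), clear(f), linked(b,c), linked(c,c), linked(e,f), on(f)}
2. drop(f)  →  {clear(e), clear(f), linked(b,c), linked(c,c), linked(e,f), linked(f,f), on(f)}
3. step(c)  →  {clear(c), clear(e), clear(f), linked(b,c), linked(e,f), linked(f,f), on(c), on(f)}

tag(e,f); drop(f); step(c)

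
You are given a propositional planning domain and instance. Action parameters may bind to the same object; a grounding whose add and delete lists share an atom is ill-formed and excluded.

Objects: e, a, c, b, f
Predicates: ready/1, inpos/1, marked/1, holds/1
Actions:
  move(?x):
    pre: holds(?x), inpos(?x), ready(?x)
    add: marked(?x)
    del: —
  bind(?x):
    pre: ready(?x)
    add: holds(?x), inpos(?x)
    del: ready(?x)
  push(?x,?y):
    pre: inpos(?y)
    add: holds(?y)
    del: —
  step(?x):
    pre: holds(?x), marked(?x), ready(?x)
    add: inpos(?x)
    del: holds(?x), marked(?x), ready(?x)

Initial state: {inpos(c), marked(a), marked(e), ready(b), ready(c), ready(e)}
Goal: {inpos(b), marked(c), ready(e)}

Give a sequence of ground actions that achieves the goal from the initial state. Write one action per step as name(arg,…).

1. bind(b)  →  {holds(b), inpos(b), inpos(c), marked(a), marked(e), ready(c), ready(e)}
2. push(e,c)  →  {holds(b), holds(c), inpos(b), inpos(c), marked(a), marked(e), ready(c), ready(e)}
3. move(c)  →  {holds(b), holds(c), inpos(b), inpos(c), marked(a), marked(c), marked(e), ready(c), ready(e)}

bind(b); push(e,c); move(c)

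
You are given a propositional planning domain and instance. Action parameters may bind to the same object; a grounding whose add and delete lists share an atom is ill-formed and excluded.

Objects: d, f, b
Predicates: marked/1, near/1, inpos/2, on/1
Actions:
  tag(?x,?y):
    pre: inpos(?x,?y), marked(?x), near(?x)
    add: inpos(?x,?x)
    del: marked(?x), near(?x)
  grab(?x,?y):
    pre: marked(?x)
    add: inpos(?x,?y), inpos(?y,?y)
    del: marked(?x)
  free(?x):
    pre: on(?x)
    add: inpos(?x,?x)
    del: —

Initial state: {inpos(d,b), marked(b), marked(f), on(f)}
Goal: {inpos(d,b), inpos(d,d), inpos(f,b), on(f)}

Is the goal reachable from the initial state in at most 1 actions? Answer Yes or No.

1. grab(f,b)  →  {inpos(b,b), inpos(d,b), inpos(f,b), marked(b), on(f)}
2. grab(b,d)  →  {inpos(b,b), inpos(b,d), inpos(d,b), inpos(d,d), inpos(f,b), on(f)}
optimal plan length = 2; 2 > 1

No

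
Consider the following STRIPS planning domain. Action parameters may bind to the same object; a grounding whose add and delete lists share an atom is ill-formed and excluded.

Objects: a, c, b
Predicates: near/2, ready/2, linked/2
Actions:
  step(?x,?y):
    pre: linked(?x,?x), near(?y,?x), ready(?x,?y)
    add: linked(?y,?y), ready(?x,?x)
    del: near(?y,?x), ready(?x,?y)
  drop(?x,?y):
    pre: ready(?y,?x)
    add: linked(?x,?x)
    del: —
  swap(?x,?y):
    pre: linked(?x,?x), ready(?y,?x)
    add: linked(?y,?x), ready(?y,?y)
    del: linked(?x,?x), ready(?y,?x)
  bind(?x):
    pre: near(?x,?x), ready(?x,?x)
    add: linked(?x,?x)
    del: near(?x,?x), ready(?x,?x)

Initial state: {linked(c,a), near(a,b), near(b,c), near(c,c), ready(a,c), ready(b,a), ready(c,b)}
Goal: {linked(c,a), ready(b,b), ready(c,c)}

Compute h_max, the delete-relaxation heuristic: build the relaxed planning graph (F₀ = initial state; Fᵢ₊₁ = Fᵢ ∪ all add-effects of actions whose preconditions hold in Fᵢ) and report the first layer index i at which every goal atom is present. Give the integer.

F0 = init (7 atoms)
F1 = F0 ∪ {linked(a,a), linked(b,b), linked(c,c)}  (10 atoms)
F2 = F1 ∪ {linked(a,c), linked(b,a), linked(c,b), ready(a,a), ready(b,b), ready(c,c)}  (16 atoms)
goal ⊆ F2  ⇒  h_max = 2

2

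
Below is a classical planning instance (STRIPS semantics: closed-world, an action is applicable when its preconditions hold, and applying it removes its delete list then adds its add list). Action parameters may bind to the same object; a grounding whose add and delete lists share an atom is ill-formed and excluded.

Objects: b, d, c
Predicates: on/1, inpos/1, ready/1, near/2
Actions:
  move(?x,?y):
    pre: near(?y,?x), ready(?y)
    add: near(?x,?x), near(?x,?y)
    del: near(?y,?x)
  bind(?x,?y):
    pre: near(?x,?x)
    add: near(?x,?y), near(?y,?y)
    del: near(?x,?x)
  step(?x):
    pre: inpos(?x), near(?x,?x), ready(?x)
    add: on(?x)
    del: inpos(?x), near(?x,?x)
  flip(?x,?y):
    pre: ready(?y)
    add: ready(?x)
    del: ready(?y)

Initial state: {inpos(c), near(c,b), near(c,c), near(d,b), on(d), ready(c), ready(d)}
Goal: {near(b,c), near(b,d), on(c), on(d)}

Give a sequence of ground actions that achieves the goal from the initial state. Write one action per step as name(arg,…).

1. move(b,d)  →  {inpos(c), near(b,b), near(b,d), near(c,b), near(c,c), on(d), ready(c), ready(d)}
2. move(b,c)  →  {inpos(c), near(b,b), near(b,c), near(b,d), near(c,c), on(d), ready(c), ready(d)}
3. step(c)  →  {near(b,b), near(b,c), near(b,d), on(c), on(d), ready(c), ready(d)}

move(b,d); move(b,c); step(c)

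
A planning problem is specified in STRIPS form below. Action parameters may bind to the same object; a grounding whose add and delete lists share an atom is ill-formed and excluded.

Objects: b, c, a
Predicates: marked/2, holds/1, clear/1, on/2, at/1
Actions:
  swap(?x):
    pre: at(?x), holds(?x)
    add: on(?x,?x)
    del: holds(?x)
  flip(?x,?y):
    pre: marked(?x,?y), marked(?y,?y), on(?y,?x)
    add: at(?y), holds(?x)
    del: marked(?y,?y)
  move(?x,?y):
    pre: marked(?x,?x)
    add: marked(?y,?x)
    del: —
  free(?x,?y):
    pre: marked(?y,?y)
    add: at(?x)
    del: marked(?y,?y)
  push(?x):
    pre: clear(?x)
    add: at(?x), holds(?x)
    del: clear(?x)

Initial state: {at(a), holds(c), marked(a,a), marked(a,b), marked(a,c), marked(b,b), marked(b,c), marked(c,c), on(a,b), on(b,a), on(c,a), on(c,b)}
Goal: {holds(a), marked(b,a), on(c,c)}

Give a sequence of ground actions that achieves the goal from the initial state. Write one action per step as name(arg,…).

1. flip(a,c)  →  {at(a), at(c), holds(a), holds(c), marked(a,a), marked(a,b), marked(a,c), marked(b,b), marked(b,c), on(a,b), on(b,a), on(c,a), on(c,b)}
2. swap(c)  →  {at(a), at(c), holds(a), marked(a,a), marked(a,b), marked(a,c), marked(b,b), marked(b,c), on(a,b), on(b,a), on(c,a), on(c,b), on(c,c)}
3. move(a,b)  →  {at(a), at(c), holds(a), marked(a,a), marked(a,b), marked(a,c), marked(b,a), marked(b,b), marked(b,c), on(a,b), on(b,a), on(c,a), on(c,b), on(c,c)}

flip(a,c); swap(c); move(a,b)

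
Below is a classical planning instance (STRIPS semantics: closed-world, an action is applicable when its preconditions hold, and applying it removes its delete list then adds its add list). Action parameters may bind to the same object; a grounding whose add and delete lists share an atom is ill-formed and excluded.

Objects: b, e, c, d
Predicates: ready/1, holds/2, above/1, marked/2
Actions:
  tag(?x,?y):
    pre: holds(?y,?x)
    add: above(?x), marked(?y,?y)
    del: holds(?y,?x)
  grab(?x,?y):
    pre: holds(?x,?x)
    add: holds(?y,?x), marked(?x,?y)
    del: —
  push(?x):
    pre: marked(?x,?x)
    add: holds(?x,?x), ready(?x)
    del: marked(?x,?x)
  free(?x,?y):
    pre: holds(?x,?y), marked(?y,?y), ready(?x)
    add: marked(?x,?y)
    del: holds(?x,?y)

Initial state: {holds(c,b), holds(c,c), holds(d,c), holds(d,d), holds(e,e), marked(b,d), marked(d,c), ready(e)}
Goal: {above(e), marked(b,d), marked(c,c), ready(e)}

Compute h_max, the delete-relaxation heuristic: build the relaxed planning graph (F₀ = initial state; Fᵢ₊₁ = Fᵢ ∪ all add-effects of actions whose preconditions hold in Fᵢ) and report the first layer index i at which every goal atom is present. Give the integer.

F0 = init (8 atoms)
F1 = F0 ∪ {above(b), above(c), above(d), above(e), holds(b,c), holds(b,d), holds(b,e), holds(c,d), holds(c,e), holds(d,e), holds(e,c), holds(e,d), marked(c,b), marked(c,c), marked(c,d), marked(c,e), marked(d,b), marked(d,d), marked(d,e), marked(e,b), marked(e,c), marked(e,d), marked(e,e)}  (31 atoms)
goal ⊆ F1  ⇒  h_max = 1

1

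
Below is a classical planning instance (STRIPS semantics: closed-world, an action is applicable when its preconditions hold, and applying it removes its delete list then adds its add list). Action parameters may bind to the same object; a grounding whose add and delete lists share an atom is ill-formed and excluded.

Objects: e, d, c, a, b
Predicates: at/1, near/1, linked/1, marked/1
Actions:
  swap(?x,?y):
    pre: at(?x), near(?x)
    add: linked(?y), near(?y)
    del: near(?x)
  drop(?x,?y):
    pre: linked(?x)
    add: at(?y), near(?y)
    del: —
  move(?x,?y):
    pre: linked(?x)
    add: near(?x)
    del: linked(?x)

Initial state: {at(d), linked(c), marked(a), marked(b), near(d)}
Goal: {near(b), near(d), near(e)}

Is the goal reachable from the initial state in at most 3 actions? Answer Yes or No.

1. drop(c,e)  →  {at(d), at(e), linked(c), marked(a), marked(b), near(d), near(e)}
2. drop(c,b)  →  {at(b), at(d), at(e), linked(c), marked(a), marked(b), near(b), near(d), near(e)}
optimal plan length = 2; 2 ≤ 3

Yes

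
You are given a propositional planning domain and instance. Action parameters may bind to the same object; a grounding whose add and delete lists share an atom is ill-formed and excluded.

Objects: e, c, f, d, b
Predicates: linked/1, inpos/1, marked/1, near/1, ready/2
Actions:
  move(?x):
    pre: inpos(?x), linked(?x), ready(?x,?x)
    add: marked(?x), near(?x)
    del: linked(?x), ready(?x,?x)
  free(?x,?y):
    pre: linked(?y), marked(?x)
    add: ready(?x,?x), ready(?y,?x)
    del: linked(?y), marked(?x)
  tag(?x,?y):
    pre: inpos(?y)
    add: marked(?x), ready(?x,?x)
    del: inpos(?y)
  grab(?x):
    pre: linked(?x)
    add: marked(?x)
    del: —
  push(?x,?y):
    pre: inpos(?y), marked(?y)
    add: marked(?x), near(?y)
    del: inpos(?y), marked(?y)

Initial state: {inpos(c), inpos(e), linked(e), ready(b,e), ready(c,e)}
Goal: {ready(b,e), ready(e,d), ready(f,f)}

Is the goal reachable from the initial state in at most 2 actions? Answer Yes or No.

No

1. tag(f,e)  →  {inpos(c), linked(e), marked(f), ready(b,e), ready(c,e), ready(f,f)}
2. tag(d,c)  →  {linked(e), marked(d), marked(f), ready(b,e), ready(c,e), ready(d,d), ready(f,f)}
3. free(d,e)  →  {marked(f), ready(b,e), ready(c,e), ready(d,d), ready(e,d), ready(f,f)}
optimal plan length = 3; 3 > 2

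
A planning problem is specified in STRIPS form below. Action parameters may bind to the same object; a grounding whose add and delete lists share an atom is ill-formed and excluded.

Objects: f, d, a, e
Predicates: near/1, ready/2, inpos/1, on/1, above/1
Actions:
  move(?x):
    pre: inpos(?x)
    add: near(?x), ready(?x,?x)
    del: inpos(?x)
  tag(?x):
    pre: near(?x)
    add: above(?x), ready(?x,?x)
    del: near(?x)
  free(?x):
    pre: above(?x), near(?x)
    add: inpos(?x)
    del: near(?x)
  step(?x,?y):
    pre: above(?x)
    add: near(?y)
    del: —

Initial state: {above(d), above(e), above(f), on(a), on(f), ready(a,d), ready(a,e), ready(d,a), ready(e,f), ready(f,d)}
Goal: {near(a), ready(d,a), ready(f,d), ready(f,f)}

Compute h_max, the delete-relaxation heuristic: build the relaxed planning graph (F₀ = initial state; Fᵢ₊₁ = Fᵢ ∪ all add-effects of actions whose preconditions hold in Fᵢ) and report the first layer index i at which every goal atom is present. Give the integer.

2

F0 = init (10 atoms)
F1 = F0 ∪ {near(a), near(d), near(e), near(f)}  (14 atoms)
F2 = F1 ∪ {above(a), inpos(d), inpos(e), inpos(f), ready(a,a), ready(d,d), ready(e,e), ready(f,f)}  (22 atoms)
goal ⊆ F2  ⇒  h_max = 2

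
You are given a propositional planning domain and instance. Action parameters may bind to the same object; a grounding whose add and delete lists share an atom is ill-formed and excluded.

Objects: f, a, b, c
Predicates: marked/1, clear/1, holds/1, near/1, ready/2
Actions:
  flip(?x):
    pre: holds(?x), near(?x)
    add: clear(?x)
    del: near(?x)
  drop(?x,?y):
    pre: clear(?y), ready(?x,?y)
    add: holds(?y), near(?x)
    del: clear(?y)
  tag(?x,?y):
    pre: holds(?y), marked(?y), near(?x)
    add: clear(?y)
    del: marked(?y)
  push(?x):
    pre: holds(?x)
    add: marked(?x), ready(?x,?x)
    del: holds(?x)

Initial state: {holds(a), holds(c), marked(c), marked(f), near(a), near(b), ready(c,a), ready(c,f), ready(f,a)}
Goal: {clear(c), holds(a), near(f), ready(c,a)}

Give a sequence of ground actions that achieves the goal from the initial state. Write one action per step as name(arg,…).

flip(a); drop(f,a); tag(f,c)

1. flip(a)  →  {clear(a), holds(a), holds(c), marked(c), marked(f), near(b), ready(c,a), ready(c,f), ready(f,a)}
2. drop(f,a)  →  {holds(a), holds(c), marked(c), marked(f), near(b), near(f), ready(c,a), ready(c,f), ready(f,a)}
3. tag(f,c)  →  {clear(c), holds(a), holds(c), marked(f), near(b), near(f), ready(c,a), ready(c,f), ready(f,a)}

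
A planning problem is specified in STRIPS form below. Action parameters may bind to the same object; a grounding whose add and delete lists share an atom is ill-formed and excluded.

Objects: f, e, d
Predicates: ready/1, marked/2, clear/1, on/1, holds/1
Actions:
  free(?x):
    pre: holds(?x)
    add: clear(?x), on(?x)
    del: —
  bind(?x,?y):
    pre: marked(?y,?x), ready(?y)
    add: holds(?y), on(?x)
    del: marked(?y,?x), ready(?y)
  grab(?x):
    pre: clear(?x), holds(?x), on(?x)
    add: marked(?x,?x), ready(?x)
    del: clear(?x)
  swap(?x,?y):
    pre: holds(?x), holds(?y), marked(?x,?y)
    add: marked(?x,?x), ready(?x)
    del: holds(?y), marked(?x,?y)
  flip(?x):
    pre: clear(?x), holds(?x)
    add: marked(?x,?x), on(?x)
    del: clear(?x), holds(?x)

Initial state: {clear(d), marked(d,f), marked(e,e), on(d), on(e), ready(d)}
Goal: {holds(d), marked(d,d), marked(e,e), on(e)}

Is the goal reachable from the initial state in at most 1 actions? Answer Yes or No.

No

1. bind(f,d)  →  {clear(d), holds(d), marked(e,e), on(d), on(e), on(f)}
2. grab(d)  →  {holds(d), marked(d,d), marked(e,e), on(d), on(e), on(f), ready(d)}
optimal plan length = 2; 2 > 1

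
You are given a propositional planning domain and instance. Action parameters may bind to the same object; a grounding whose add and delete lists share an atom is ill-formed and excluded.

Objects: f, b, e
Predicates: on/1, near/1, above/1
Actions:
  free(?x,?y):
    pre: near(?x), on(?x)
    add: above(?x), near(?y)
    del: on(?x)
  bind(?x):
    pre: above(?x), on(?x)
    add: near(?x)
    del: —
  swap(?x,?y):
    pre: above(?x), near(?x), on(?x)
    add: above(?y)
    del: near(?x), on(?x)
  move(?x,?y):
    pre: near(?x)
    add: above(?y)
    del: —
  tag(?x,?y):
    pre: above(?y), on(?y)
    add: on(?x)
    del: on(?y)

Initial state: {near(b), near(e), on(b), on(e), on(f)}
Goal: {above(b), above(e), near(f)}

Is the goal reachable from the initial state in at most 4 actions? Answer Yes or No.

1. free(b,f)  →  {above(b), near(b), near(e), near(f), on(e), on(f)}
2. free(e,f)  →  {above(b), above(e), near(b), near(e), near(f), on(f)}
optimal plan length = 2; 2 ≤ 4

Yes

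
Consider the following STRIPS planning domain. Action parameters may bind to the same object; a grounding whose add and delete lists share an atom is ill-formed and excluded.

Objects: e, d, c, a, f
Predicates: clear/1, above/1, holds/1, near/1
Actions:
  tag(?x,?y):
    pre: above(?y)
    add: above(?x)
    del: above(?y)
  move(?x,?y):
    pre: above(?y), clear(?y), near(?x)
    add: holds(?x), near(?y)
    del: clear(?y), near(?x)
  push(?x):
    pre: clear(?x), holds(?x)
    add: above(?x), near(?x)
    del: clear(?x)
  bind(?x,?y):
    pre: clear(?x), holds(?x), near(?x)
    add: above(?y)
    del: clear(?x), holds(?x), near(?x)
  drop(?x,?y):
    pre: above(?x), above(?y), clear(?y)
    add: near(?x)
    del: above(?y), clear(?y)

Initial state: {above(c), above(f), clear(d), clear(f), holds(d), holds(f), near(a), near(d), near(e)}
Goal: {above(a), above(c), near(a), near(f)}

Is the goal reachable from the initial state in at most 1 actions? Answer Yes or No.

1. tag(a,f)  →  {above(a), above(c), clear(d), clear(f), holds(d), holds(f), near(a), near(d), near(e)}
2. push(f)  →  {above(a), above(c), above(f), clear(d), holds(d), holds(f), near(a), near(d), near(e), near(f)}
optimal plan length = 2; 2 > 1

No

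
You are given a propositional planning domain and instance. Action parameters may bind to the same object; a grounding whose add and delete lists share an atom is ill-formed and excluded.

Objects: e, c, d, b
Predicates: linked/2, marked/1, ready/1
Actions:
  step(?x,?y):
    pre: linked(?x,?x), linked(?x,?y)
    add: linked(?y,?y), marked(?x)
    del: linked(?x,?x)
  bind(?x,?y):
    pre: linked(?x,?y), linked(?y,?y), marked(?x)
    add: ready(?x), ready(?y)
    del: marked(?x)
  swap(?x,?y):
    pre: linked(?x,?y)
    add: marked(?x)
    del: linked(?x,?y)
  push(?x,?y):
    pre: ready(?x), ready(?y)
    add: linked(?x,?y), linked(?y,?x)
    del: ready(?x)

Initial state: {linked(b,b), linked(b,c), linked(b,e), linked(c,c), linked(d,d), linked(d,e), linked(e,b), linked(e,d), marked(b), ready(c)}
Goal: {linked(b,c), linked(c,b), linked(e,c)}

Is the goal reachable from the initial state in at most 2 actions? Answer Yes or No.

No

1. step(d,e)  →  {linked(b,b), linked(b,c), linked(b,e), linked(c,c), linked(d,e), linked(e,b), linked(e,d), linked(e,e), marked(b), marked(d), ready(c)}
2. bind(b,e)  →  {linked(b,b), linked(b,c), linked(b,e), linked(c,c), linked(d,e), linked(e,b), linked(e,d), linked(e,e), marked(d), ready(b), ready(c), ready(e)}
3. push(e,c)  →  {linked(b,b), linked(b,c), linked(b,e), linked(c,c), linked(c,e), linked(d,e), linked(e,b), linked(e,c), linked(e,d), linked(e,e), marked(d), ready(b), ready(c)}
4. push(c,b)  →  {linked(b,b), linked(b,c), linked(b,e), linked(c,b), linked(c,c), linked(c,e), linked(d,e), linked(e,b), linked(e,c), linked(e,d), linked(e,e), marked(d), ready(b)}
optimal plan length = 4; 4 > 2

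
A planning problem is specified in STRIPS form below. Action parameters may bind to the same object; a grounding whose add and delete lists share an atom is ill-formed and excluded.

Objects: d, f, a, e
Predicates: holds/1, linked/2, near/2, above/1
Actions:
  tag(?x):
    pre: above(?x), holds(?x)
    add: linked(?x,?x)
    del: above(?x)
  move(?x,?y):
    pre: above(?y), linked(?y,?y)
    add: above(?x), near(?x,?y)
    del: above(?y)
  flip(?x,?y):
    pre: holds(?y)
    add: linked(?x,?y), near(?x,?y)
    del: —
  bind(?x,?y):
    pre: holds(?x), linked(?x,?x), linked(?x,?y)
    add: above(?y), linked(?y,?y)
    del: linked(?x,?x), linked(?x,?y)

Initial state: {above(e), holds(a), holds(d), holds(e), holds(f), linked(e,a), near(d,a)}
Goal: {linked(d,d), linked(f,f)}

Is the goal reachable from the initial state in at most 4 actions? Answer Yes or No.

Yes

1. flip(d,d)  →  {above(e), holds(a), holds(d), holds(e), holds(f), linked(d,d), linked(e,a), near(d,a), near(d,d)}
2. flip(f,f)  →  {above(e), holds(a), holds(d), holds(e), holds(f), linked(d,d), linked(e,a), linked(f,f), near(d,a), near(d,d), near(f,f)}
optimal plan length = 2; 2 ≤ 4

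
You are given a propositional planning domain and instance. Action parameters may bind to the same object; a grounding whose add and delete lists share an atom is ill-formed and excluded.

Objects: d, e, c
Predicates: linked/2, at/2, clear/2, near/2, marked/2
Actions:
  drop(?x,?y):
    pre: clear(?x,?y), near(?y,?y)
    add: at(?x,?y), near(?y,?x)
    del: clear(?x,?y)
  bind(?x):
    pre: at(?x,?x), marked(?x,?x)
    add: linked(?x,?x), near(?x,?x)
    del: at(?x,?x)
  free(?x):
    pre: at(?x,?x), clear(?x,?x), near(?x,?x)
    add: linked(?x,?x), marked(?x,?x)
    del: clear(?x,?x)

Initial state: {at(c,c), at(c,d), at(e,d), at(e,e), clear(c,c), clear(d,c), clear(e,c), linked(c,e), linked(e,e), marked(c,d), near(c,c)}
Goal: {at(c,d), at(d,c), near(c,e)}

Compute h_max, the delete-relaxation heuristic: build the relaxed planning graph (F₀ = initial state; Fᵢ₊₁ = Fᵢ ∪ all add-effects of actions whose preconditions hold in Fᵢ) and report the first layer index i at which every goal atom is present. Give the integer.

F0 = init (11 atoms)
F1 = F0 ∪ {at(d,c), at(e,c), linked(c,c), marked(c,c), near(c,d), near(c,e)}  (17 atoms)
goal ⊆ F1  ⇒  h_max = 1

1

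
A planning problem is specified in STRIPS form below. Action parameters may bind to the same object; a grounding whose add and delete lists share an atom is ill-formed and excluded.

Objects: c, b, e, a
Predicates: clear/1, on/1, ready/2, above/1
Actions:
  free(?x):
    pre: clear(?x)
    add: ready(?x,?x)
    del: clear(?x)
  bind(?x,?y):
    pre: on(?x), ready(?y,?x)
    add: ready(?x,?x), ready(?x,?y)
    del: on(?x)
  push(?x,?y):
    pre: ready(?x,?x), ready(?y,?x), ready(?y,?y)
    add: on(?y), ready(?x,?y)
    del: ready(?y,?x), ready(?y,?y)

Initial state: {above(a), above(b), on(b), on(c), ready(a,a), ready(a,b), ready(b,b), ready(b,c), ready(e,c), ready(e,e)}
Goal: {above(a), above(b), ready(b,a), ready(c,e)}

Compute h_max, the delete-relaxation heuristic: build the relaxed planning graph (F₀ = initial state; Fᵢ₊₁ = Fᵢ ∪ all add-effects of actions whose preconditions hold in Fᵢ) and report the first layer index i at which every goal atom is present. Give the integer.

F0 = init (10 atoms)
F1 = F0 ∪ {on(a), ready(b,a), ready(c,b), ready(c,c), ready(c,e)}  (15 atoms)
goal ⊆ F1  ⇒  h_max = 1

1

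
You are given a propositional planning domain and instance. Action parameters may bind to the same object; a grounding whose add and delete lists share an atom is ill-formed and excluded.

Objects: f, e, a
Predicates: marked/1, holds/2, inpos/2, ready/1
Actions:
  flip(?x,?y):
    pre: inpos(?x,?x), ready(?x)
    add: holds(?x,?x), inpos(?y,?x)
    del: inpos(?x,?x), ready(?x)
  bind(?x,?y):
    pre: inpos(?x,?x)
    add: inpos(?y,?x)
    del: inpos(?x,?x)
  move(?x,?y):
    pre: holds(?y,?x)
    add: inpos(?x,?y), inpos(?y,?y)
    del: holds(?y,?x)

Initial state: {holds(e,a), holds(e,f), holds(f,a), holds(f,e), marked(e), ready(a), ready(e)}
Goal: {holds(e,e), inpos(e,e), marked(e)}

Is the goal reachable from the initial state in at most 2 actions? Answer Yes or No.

No

1. move(f,e)  →  {holds(e,a), holds(f,a), holds(f,e), inpos(e,e), inpos(f,e), marked(e), ready(a), ready(e)}
2. flip(e,f)  →  {holds(e,a), holds(e,e), holds(f,a), holds(f,e), inpos(f,e), marked(e), ready(a)}
3. move(a,e)  →  {holds(e,e), holds(f,a), holds(f,e), inpos(a,e), inpos(e,e), inpos(f,e), marked(e), ready(a)}
optimal plan length = 3; 3 > 2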